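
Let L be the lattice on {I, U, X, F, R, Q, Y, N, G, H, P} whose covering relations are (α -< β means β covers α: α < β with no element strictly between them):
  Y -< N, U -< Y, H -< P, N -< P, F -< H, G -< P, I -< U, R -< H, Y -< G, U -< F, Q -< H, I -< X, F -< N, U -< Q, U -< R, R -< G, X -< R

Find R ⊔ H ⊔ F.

Common upper bounds of {R, H, F}: H, P.
The least among these is H.

H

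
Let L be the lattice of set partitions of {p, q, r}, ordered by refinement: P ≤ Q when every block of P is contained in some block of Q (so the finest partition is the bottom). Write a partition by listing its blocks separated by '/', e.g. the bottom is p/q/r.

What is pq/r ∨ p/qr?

Common upper bounds of {pq/r, p/qr}: pqr.
The least among these is pqr.

pqr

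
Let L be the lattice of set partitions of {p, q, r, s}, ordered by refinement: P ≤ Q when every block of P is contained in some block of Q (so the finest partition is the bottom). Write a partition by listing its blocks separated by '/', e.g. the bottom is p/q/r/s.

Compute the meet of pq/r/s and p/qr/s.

The meet (common refinement) of pq/r/s and p/qr/s intersects blocks pairwise, giving p/q/r/s.

p/q/r/s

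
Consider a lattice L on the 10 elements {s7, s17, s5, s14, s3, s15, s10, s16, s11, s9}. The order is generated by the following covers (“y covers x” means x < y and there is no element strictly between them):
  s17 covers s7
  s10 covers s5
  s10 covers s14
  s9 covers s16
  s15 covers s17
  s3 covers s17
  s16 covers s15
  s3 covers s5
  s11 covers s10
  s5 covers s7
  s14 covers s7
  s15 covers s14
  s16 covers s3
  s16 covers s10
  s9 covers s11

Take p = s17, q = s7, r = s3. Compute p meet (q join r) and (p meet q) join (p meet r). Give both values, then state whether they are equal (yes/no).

s17; s17; yes

q join r = s3, so p meet (q join r) = s17 meet s3 = s17.
p meet q = s7 and p meet r = s17, so (p meet q) join (p meet r) = s7 join s17 = s17.
Equal: yes.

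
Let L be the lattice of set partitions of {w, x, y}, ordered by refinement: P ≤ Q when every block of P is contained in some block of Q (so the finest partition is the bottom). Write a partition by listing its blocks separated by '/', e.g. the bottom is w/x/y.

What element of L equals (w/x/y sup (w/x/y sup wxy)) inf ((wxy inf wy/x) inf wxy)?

w/x/y ∨ wxy = wxy
w/x/y ∨ wxy = wxy
wxy ∧ wy/x = wy/x
wy/x ∧ wxy = wy/x
wxy ∧ wy/x = wy/x

wy/x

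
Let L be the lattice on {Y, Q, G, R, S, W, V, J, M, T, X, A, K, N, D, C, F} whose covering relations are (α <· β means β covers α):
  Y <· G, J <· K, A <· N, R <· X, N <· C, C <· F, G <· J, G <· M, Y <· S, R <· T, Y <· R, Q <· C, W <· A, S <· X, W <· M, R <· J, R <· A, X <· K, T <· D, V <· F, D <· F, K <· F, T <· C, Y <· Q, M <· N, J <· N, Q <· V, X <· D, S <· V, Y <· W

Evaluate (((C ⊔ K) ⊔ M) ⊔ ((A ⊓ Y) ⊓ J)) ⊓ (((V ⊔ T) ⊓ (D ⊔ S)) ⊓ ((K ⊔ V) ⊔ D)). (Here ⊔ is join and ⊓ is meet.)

D

C ∨ K = F
F ∨ M = F
A ∧ Y = Y
Y ∧ J = Y
F ∨ Y = F
V ∨ T = F
D ∨ S = D
F ∧ D = D
K ∨ V = F
F ∨ D = F
D ∧ F = D
F ∧ D = D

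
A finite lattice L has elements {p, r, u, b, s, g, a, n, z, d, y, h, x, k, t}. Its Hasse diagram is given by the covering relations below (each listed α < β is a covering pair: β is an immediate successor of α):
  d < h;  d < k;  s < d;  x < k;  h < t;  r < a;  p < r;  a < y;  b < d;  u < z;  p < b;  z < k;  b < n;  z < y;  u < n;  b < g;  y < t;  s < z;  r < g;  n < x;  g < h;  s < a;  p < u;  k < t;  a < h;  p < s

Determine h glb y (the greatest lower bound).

Common lower bounds of {h, y}: a, p, r, s.
The greatest among these is a.

a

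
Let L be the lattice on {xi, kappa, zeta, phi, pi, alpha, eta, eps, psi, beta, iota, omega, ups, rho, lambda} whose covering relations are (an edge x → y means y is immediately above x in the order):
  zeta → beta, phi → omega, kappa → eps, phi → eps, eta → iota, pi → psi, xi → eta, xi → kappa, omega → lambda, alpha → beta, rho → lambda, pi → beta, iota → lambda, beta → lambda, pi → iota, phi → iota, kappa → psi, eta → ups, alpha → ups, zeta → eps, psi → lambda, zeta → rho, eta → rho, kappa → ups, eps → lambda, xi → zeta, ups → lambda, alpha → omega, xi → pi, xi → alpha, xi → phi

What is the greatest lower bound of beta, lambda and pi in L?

Common lower bounds of {beta, lambda, pi}: pi, xi.
The greatest among these is pi.

pi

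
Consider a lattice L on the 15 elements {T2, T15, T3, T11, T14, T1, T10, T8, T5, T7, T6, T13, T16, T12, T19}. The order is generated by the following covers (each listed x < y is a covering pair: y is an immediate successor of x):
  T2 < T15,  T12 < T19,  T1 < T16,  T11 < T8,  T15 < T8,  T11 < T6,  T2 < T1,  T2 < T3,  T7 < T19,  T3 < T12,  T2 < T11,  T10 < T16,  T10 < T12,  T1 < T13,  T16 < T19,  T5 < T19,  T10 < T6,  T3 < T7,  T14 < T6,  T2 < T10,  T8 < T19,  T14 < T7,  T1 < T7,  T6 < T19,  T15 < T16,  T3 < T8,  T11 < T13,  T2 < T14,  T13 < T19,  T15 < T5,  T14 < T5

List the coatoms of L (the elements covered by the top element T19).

The coatoms are exactly the elements covered by T19: T12, T13, T16, T5, T6, T7, T8.

T12, T13, T16, T5, T6, T7, T8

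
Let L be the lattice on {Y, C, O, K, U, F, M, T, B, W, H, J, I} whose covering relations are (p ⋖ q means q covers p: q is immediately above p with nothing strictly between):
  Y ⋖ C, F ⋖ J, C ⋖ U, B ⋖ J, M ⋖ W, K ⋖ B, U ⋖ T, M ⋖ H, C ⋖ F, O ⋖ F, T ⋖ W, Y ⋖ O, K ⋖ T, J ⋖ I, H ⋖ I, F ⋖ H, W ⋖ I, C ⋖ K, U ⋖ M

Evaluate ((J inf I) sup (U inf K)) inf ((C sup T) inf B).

K

J ∧ I = J
U ∧ K = C
J ∨ C = J
C ∨ T = T
T ∧ B = K
J ∧ K = K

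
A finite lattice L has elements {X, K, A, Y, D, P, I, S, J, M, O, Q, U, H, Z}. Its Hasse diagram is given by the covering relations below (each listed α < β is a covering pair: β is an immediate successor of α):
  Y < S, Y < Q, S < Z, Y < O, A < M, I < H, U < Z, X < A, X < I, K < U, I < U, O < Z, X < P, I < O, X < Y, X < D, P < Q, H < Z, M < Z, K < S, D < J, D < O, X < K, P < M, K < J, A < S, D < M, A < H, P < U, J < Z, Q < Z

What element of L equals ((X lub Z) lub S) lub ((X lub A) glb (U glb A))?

Z

X ∨ Z = Z
Z ∨ S = Z
X ∨ A = A
U ∧ A = X
A ∧ X = X
Z ∨ X = Z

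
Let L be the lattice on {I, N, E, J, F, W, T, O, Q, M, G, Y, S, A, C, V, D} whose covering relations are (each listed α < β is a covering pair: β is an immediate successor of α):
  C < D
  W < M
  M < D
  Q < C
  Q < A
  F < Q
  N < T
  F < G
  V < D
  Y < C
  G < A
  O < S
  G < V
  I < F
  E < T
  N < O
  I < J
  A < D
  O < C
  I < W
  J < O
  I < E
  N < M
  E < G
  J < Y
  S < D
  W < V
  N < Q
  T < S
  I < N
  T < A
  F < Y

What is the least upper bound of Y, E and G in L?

D

Common upper bounds of {Y, E, G}: D.
The least among these is D.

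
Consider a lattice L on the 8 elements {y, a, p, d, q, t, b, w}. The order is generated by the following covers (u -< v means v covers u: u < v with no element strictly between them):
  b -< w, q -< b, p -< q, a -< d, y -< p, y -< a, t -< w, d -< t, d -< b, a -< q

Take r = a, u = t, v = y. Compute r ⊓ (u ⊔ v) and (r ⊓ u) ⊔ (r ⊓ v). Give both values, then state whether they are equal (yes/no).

a; a; yes

u ⊔ v = t, so r ⊓ (u ⊔ v) = a ⊓ t = a.
r ⊓ u = a and r ⊓ v = y, so (r ⊓ u) ⊔ (r ⊓ v) = a ⊔ y = a.
Equal: yes.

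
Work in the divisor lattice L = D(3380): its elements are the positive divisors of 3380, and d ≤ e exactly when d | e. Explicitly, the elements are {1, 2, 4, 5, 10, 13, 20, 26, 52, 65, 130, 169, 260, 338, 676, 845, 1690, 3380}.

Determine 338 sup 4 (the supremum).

Common upper bounds of {338, 4}: 3380, 676.
The least among these is 676.

676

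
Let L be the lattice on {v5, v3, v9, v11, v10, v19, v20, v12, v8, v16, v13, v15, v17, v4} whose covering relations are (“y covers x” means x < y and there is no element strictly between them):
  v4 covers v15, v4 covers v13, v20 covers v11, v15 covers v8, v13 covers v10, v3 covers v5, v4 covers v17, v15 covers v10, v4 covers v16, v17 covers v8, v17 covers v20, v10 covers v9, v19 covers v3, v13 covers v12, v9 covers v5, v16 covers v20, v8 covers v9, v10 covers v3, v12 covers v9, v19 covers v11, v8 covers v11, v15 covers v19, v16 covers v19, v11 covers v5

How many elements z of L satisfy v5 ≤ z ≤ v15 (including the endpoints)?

The interval [v5, v15] = {v10, v11, v15, v19, v3, v5, v8, v9}, which has 8 elements.

8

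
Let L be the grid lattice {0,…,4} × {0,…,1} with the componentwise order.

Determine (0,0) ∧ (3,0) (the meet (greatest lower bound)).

(0,0)

In a product of chains, the meet is componentwise min, giving (0,0).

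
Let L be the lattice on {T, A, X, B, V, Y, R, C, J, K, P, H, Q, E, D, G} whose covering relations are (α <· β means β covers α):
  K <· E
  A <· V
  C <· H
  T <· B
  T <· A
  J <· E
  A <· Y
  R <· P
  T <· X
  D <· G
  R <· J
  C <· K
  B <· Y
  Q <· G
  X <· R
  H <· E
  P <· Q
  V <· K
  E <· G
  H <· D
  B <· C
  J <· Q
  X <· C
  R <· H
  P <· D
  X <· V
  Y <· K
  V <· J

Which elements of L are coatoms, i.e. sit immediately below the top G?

The coatoms are exactly the elements covered by G: D, E, Q.

D, E, Q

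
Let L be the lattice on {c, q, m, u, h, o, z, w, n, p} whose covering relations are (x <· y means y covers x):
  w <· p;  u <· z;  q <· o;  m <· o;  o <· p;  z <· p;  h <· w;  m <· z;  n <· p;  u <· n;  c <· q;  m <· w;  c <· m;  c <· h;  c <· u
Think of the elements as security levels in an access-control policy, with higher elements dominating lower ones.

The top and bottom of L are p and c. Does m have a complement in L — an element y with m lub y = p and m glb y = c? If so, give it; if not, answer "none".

n

Need y with m ∨ y = p and m ∧ y = c.
Checking each element gives: n.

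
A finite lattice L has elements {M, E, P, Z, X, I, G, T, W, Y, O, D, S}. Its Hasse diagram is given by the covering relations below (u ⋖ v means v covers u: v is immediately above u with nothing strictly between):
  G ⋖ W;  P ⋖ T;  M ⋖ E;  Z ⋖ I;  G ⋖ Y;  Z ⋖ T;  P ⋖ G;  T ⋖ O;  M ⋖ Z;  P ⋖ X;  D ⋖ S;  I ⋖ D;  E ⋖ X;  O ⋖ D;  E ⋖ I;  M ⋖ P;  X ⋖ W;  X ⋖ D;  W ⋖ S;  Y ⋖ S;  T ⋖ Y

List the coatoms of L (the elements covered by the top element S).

The coatoms are exactly the elements covered by S: D, W, Y.

D, W, Y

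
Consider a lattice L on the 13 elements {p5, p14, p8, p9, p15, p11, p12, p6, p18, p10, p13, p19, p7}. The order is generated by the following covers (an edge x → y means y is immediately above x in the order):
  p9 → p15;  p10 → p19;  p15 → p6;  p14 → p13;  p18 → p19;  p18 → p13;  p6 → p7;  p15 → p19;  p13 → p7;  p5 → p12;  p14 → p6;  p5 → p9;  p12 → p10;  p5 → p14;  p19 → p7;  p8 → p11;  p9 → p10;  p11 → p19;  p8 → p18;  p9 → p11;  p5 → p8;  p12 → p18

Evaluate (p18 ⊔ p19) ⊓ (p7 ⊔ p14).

p18 ∨ p19 = p19
p7 ∨ p14 = p7
p19 ∧ p7 = p19

p19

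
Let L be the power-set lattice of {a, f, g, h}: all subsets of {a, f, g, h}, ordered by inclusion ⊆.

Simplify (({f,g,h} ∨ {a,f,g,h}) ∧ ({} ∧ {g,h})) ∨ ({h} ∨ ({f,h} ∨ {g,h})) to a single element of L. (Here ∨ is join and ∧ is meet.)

{f,g,h}

{f,g,h} ∨ {a,f,g,h} = {a,f,g,h}
{} ∧ {g,h} = {}
{a,f,g,h} ∧ {} = {}
{f,h} ∨ {g,h} = {f,g,h}
{h} ∨ {f,g,h} = {f,g,h}
{} ∨ {f,g,h} = {f,g,h}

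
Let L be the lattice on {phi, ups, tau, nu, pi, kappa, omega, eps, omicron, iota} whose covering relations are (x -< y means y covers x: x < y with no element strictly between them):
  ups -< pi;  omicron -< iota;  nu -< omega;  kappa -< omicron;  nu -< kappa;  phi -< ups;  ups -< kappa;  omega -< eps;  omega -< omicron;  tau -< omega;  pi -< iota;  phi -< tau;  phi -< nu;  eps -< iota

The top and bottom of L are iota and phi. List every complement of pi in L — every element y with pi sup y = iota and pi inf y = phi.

eps, nu, omega, tau

Need y with pi ∨ y = iota and pi ∧ y = phi.
Checking each element gives: eps, nu, omega, tau.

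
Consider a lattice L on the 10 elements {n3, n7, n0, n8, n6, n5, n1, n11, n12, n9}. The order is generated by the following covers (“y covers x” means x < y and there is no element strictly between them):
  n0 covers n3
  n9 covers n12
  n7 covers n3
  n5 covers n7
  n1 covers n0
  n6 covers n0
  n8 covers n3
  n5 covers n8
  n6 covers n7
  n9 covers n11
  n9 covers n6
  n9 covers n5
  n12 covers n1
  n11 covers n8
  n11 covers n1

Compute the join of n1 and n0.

n1

Common upper bounds of {n1, n0}: n1, n11, n12, n9.
The least among these is n1.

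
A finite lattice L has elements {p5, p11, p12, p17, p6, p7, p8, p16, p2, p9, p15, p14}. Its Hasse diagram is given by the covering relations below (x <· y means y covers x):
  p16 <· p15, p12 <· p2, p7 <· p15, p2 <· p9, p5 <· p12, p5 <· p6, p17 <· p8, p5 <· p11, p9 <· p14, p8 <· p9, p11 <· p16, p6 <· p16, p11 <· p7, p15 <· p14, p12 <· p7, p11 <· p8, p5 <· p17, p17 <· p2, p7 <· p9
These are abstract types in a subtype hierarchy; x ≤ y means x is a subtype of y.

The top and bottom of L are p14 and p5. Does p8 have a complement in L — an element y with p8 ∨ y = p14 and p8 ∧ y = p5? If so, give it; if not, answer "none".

p6

Need y with p8 ∨ y = p14 and p8 ∧ y = p5.
Checking each element gives: p6.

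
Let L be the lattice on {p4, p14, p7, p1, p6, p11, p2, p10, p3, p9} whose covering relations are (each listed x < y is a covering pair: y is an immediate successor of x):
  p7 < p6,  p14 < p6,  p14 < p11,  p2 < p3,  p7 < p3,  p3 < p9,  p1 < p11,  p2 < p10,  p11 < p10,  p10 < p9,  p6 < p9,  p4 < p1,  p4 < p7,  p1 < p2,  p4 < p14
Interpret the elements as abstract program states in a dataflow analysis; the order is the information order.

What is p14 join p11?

p11

Common upper bounds of {p14, p11}: p10, p11, p9.
The least among these is p11.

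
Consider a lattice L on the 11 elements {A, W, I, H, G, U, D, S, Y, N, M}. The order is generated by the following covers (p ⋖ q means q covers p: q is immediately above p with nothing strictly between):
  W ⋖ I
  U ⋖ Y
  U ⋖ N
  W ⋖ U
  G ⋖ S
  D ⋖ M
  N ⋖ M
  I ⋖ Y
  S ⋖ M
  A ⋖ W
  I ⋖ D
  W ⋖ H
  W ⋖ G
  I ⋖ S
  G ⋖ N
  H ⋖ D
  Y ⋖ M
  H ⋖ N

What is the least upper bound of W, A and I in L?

Common upper bounds of {W, A, I}: D, I, M, S, Y.
The least among these is I.

I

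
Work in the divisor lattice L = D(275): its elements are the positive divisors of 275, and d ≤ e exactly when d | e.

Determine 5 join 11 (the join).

Common upper bounds of {5, 11}: 275, 55.
The least among these is 55.

55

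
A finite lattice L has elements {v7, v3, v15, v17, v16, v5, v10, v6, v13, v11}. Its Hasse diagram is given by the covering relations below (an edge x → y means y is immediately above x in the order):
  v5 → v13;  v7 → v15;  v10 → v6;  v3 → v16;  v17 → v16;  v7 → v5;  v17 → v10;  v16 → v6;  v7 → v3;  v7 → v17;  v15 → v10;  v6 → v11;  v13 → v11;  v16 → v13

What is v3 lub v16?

v16

Common upper bounds of {v3, v16}: v11, v13, v16, v6.
The least among these is v16.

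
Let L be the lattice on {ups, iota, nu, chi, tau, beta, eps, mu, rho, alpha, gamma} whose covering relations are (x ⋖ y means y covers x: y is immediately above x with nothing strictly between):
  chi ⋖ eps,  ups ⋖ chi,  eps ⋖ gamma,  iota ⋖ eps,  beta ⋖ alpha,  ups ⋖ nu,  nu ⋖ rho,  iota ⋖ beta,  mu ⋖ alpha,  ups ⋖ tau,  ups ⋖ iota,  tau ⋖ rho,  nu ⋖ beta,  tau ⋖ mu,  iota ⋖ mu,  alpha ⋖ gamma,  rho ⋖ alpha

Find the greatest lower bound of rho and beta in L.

Common lower bounds of {rho, beta}: nu, ups.
The greatest among these is nu.

nu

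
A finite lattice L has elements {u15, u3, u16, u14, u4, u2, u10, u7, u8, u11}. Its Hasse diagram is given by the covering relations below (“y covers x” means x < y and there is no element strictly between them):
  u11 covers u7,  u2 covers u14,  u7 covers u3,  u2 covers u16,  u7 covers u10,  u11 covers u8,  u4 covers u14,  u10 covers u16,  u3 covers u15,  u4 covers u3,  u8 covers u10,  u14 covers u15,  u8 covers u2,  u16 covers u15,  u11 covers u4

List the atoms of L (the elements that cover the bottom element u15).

u14, u16, u3

The atoms are exactly the elements that cover u15: u14, u16, u3.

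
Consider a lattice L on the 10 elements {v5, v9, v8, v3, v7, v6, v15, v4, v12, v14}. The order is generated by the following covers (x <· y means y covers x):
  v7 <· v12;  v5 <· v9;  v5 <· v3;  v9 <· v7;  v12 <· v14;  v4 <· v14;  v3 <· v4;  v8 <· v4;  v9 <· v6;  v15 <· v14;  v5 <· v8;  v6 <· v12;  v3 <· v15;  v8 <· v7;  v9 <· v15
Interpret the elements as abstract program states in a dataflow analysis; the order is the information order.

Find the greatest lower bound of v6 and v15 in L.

v9

Common lower bounds of {v6, v15}: v5, v9.
The greatest among these is v9.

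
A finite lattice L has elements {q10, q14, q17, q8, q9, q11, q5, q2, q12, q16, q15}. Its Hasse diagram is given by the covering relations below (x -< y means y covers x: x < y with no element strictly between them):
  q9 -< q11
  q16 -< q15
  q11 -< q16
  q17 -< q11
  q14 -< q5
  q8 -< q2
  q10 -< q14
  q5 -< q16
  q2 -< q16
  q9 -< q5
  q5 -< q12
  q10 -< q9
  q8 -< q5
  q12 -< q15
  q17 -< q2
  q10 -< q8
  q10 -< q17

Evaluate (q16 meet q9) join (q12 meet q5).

q16 ∧ q9 = q9
q12 ∧ q5 = q5
q9 ∨ q5 = q5

q5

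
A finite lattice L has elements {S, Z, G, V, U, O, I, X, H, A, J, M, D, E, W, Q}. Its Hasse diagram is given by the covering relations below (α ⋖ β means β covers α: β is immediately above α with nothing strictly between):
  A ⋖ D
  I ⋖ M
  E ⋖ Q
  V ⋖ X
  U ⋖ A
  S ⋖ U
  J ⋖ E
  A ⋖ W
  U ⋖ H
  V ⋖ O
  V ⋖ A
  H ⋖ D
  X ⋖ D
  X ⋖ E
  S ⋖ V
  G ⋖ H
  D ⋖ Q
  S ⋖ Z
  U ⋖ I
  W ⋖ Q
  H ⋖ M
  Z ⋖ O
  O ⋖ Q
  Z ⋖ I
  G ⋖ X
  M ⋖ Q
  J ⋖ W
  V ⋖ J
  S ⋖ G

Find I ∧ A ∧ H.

Common lower bounds of {I, A, H}: S, U.
The greatest among these is U.

U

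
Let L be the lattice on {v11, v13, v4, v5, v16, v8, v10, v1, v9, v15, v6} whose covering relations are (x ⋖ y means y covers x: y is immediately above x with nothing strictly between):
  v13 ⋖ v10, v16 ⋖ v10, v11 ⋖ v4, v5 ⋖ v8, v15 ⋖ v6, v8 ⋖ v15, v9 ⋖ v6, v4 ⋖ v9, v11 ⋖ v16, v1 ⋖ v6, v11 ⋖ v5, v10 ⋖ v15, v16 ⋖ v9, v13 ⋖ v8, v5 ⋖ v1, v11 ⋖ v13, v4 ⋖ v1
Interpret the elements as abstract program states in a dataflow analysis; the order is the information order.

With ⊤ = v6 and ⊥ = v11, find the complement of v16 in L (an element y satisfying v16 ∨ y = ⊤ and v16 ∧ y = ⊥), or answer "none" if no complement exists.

v1

Need y with v16 ∨ y = v6 and v16 ∧ y = v11.
Checking each element gives: v1.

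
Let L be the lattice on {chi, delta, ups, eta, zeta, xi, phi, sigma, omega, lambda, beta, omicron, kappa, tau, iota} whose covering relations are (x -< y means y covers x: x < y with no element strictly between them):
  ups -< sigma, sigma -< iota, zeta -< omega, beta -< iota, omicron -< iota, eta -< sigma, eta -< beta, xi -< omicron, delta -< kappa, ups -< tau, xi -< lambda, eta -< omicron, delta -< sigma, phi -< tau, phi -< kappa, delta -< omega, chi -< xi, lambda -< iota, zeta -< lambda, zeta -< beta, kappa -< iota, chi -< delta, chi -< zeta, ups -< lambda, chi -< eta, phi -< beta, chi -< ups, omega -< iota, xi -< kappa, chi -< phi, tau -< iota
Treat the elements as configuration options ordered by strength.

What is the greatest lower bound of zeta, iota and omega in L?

zeta

Common lower bounds of {zeta, iota, omega}: chi, zeta.
The greatest among these is zeta.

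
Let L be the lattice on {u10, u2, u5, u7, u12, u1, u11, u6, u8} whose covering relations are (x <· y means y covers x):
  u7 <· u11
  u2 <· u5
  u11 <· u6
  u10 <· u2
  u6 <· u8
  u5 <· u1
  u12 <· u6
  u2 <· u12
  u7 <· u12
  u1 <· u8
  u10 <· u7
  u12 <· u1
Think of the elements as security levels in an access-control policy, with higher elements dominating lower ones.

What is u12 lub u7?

Common upper bounds of {u12, u7}: u1, u12, u6, u8.
The least among these is u12.

u12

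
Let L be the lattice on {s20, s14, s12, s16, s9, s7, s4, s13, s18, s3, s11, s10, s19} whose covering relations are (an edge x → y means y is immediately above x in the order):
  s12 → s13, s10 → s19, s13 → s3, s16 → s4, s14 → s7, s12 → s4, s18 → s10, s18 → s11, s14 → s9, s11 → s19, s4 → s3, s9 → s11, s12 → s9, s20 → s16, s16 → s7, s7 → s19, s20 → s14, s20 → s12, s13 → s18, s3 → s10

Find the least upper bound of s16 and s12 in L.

s4

Common upper bounds of {s16, s12}: s10, s19, s3, s4.
The least among these is s4.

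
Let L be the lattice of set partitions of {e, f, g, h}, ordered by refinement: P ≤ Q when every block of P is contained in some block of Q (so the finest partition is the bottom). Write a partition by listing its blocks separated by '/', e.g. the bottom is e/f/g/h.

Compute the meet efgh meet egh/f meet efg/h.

eg/f/h

The meet (common refinement) of efgh, egh/f, efg/h intersects blocks pairwise, giving eg/f/h.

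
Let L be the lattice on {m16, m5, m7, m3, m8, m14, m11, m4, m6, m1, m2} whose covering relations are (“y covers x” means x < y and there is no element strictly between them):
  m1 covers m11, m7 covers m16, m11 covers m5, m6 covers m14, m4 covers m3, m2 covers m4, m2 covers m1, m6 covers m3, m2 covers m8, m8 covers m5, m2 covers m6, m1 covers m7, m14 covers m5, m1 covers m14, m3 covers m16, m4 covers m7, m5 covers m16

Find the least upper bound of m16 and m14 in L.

m14

Common upper bounds of {m16, m14}: m1, m14, m2, m6.
The least among these is m14.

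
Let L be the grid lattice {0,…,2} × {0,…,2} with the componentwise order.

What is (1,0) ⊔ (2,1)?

In a product of chains, the join is componentwise max, giving (2,1).

(2,1)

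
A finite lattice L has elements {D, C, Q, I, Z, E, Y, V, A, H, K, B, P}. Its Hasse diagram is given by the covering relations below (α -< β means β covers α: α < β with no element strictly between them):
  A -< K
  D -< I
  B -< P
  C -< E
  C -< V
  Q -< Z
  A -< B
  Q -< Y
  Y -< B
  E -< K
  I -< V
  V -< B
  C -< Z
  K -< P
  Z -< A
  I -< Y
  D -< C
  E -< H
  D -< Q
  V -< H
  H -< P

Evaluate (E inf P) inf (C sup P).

E

E ∧ P = E
C ∨ P = P
E ∧ P = E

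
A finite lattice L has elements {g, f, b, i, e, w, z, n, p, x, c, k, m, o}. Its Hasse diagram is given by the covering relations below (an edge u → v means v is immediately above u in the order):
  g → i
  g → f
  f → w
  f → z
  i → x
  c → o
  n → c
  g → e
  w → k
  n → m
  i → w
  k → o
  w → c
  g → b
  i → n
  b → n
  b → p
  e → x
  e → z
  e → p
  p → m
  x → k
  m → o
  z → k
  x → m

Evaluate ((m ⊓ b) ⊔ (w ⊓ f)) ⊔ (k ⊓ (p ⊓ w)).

c

m ∧ b = b
w ∧ f = f
b ∨ f = c
p ∧ w = g
k ∧ g = g
c ∨ g = c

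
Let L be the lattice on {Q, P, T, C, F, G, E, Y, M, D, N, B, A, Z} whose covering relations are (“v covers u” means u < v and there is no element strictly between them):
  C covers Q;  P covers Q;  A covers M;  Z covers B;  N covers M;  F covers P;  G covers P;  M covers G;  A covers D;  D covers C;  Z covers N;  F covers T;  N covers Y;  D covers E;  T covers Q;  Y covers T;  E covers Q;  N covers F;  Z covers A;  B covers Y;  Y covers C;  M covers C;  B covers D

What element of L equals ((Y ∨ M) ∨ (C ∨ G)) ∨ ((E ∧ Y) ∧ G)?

Y ∨ M = N
C ∨ G = M
N ∨ M = N
E ∧ Y = Q
Q ∧ G = Q
N ∨ Q = N

N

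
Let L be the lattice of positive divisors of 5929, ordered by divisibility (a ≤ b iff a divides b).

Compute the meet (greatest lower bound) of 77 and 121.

11

In the divisibility order, the meet is the greatest common divisor: gcd(77, 121) = 11.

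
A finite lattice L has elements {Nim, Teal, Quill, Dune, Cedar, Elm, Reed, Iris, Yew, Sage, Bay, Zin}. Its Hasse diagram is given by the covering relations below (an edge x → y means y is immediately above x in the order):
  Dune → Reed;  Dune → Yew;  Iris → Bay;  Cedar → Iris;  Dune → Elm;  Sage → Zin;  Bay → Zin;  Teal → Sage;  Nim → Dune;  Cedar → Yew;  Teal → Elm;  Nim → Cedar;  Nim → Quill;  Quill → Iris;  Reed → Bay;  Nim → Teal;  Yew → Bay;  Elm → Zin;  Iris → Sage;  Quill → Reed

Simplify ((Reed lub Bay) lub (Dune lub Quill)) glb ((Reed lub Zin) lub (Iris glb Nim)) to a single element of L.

Reed ∨ Bay = Bay
Dune ∨ Quill = Reed
Bay ∨ Reed = Bay
Reed ∨ Zin = Zin
Iris ∧ Nim = Nim
Zin ∨ Nim = Zin
Bay ∧ Zin = Bay

Bay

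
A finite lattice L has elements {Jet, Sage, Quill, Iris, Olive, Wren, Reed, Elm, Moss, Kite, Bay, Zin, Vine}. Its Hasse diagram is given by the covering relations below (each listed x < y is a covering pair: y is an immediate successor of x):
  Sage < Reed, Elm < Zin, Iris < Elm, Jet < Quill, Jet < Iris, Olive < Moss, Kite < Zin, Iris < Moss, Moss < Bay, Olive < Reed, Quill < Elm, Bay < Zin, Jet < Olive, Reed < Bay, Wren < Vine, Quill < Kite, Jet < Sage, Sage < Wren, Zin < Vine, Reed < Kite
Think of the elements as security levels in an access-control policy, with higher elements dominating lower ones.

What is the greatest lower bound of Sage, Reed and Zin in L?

Sage

Common lower bounds of {Sage, Reed, Zin}: Jet, Sage.
The greatest among these is Sage.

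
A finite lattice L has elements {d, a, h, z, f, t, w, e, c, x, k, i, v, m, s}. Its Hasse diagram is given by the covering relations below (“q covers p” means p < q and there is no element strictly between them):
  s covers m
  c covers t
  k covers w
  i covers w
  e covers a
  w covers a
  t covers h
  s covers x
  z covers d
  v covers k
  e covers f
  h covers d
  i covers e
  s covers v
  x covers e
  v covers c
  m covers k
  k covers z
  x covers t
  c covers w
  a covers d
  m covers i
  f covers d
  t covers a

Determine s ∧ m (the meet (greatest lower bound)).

m

Common lower bounds of {s, m}: a, d, e, f, i, k, m, w, z.
The greatest among these is m.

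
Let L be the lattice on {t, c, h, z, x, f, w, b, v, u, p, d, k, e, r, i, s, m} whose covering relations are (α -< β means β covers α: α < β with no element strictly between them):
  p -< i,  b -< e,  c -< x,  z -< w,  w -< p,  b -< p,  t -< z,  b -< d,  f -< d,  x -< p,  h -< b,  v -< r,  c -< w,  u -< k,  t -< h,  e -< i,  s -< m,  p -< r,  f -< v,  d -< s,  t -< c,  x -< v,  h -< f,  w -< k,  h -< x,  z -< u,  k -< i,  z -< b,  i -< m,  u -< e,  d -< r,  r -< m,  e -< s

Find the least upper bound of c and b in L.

p

Common upper bounds of {c, b}: i, m, p, r.
The least among these is p.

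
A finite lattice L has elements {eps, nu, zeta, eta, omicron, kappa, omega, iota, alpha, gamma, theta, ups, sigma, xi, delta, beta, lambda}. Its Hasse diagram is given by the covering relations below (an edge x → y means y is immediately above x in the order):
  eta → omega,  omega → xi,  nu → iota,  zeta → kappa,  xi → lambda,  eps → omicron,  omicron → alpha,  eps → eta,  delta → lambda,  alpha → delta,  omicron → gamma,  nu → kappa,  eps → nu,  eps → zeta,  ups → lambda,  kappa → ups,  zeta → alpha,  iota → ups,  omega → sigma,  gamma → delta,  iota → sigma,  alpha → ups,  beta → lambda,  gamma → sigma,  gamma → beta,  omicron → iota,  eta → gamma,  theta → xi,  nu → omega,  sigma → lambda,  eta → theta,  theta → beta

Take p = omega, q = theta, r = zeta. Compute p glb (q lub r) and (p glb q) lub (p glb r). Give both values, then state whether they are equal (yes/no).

omega; eta; no

q lub r = lambda, so p glb (q lub r) = omega glb lambda = omega.
p glb q = eta and p glb r = eps, so (p glb q) lub (p glb r) = eta lub eps = eta.
Equal: no.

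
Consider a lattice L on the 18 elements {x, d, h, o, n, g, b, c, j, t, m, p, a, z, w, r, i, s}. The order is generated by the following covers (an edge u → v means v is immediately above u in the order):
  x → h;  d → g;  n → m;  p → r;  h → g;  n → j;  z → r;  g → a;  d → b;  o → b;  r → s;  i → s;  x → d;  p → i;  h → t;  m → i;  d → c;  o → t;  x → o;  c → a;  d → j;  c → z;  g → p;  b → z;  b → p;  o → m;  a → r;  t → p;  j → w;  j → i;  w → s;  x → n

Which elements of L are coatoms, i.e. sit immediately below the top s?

The coatoms are exactly the elements covered by s: i, r, w.

i, r, w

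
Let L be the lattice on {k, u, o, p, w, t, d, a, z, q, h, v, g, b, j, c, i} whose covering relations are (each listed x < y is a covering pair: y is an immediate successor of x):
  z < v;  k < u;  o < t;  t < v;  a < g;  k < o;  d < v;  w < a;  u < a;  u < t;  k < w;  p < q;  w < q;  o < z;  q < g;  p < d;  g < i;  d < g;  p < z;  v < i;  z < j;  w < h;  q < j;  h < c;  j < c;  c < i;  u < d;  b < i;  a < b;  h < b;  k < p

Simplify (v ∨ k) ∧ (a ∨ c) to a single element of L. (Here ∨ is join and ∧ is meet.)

v

v ∨ k = v
a ∨ c = i
v ∧ i = v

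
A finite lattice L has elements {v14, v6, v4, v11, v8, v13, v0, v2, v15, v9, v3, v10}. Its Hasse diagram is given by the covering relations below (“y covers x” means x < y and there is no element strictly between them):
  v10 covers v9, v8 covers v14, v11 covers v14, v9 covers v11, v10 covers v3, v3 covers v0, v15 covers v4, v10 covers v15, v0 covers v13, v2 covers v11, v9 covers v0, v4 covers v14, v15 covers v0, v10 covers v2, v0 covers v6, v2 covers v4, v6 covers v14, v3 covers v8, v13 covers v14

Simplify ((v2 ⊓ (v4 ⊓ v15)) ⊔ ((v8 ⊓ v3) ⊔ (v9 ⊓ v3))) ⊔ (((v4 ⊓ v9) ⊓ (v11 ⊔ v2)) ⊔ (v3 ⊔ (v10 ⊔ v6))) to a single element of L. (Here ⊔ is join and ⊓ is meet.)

v4 ∧ v15 = v4
v2 ∧ v4 = v4
v8 ∧ v3 = v8
v9 ∧ v3 = v0
v8 ∨ v0 = v3
v4 ∨ v3 = v10
v4 ∧ v9 = v14
v11 ∨ v2 = v2
v14 ∧ v2 = v14
v10 ∨ v6 = v10
v3 ∨ v10 = v10
v14 ∨ v10 = v10
v10 ∨ v10 = v10

v10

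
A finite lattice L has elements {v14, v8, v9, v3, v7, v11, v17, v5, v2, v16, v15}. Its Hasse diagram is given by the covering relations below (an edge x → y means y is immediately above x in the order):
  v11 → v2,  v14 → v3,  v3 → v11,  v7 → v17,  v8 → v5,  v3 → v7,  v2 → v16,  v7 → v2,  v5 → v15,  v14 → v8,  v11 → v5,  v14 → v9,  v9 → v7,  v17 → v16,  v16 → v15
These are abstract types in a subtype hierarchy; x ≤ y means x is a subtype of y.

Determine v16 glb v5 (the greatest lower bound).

Common lower bounds of {v16, v5}: v11, v14, v3.
The greatest among these is v11.

v11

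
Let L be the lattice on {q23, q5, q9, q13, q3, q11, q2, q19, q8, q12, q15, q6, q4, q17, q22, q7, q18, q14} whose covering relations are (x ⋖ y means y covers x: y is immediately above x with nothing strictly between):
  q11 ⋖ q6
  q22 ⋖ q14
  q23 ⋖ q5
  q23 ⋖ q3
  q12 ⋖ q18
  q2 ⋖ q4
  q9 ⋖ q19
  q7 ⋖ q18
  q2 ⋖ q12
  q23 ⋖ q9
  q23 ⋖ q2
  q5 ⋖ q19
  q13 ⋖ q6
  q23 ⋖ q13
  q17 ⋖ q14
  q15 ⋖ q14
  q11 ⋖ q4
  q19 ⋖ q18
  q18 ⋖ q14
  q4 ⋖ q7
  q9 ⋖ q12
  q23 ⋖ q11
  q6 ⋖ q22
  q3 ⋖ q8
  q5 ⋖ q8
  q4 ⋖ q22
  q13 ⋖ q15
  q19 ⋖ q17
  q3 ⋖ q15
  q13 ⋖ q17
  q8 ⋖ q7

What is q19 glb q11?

q23

Common lower bounds of {q19, q11}: q23.
The greatest among these is q23.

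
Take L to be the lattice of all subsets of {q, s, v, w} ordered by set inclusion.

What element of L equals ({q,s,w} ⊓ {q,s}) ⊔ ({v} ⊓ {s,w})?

{q,s}

{q,s,w} ∧ {q,s} = {q,s}
{v} ∧ {s,w} = {}
{q,s} ∨ {} = {q,s}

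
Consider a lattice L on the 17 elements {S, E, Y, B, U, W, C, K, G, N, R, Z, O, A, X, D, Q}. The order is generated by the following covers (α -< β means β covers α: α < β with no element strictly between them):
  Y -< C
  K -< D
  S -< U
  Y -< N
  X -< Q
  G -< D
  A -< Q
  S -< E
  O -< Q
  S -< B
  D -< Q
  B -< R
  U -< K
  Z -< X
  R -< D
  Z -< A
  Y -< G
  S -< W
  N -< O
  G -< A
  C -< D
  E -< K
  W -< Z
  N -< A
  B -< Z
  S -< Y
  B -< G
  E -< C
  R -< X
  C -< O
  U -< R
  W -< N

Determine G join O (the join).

Common upper bounds of {G, O}: Q.
The least among these is Q.

Q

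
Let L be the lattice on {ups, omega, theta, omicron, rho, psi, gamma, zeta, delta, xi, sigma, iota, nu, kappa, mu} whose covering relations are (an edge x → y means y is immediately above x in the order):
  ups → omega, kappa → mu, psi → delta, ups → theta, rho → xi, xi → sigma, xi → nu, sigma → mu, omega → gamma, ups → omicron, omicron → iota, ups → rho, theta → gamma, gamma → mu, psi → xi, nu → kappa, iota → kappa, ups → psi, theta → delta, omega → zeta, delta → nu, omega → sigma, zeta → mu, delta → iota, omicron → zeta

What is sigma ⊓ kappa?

Common lower bounds of {sigma, kappa}: psi, rho, ups, xi.
The greatest among these is xi.

xi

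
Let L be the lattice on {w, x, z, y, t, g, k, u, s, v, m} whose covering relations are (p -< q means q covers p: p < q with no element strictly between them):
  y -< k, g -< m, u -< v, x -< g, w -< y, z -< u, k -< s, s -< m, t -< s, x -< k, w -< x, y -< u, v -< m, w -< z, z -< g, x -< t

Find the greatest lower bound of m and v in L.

v

Common lower bounds of {m, v}: u, v, w, y, z.
The greatest among these is v.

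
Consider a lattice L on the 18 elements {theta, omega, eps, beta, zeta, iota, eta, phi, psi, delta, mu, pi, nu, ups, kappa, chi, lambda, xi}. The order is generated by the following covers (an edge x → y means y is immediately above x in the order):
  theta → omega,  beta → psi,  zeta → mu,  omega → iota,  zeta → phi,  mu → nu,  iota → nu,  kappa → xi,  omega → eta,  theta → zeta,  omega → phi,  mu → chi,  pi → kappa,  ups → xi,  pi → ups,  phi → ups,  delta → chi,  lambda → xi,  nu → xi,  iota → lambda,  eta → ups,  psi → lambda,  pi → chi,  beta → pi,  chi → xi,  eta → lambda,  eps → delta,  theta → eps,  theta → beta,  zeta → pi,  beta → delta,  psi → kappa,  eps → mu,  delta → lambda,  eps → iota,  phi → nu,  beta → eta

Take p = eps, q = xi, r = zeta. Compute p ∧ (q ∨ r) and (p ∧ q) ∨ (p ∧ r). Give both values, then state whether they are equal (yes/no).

eps; eps; yes

q ∨ r = xi, so p ∧ (q ∨ r) = eps ∧ xi = eps.
p ∧ q = eps and p ∧ r = theta, so (p ∧ q) ∨ (p ∧ r) = eps ∨ theta = eps.
Equal: yes.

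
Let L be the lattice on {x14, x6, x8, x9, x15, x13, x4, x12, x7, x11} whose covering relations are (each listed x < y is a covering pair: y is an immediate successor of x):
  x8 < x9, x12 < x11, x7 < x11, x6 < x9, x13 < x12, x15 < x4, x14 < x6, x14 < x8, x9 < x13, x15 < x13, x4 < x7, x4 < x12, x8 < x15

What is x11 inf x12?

x12

Common lower bounds of {x11, x12}: x12, x13, x14, x15, x4, x6, x8, x9.
The greatest among these is x12.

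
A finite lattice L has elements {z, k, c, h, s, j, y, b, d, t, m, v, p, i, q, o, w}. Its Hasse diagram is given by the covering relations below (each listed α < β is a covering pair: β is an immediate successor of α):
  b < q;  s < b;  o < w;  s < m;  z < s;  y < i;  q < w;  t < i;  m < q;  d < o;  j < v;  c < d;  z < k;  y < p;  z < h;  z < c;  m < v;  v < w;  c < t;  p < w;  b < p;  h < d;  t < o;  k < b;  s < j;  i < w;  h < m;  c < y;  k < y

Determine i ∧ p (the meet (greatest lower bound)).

Common lower bounds of {i, p}: c, k, y, z.
The greatest among these is y.

y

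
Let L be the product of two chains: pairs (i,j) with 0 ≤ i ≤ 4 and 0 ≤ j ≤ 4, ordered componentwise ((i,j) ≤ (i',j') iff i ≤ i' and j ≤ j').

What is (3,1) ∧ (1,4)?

(1,1)

In a product of chains, the meet is componentwise min, giving (1,1).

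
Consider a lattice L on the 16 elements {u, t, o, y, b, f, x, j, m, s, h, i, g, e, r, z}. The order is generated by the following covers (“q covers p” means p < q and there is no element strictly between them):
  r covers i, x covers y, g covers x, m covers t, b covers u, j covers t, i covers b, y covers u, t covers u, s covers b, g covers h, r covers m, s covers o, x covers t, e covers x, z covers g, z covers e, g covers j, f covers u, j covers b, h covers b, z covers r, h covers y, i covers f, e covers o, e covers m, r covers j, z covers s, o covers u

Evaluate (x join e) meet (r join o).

x ∨ e = e
r ∨ o = z
e ∧ z = e

e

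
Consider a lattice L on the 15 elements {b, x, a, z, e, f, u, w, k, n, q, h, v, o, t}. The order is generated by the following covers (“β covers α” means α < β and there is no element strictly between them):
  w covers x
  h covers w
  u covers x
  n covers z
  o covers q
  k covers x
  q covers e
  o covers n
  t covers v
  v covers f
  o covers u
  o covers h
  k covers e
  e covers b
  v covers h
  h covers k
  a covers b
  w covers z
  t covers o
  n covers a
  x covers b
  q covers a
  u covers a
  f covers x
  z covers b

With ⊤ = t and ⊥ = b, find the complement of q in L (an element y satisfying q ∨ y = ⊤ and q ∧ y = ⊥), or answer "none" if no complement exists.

f

Need y with q ∨ y = t and q ∧ y = b.
Checking each element gives: f.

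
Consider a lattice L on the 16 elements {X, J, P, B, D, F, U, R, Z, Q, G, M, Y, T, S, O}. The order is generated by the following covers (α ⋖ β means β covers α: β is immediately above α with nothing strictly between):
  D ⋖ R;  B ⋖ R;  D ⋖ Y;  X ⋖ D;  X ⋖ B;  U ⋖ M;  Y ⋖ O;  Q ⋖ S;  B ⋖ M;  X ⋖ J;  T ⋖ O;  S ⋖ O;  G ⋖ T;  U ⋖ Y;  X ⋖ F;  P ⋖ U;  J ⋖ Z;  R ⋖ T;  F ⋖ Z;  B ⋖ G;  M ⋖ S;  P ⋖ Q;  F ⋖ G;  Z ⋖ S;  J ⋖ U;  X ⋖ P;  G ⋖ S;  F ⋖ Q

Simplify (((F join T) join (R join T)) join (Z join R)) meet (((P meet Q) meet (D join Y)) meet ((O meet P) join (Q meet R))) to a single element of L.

F ∨ T = T
R ∨ T = T
T ∨ T = T
Z ∨ R = O
T ∨ O = O
P ∧ Q = P
D ∨ Y = Y
P ∧ Y = P
O ∧ P = P
Q ∧ R = X
P ∨ X = P
P ∧ P = P
O ∧ P = P

P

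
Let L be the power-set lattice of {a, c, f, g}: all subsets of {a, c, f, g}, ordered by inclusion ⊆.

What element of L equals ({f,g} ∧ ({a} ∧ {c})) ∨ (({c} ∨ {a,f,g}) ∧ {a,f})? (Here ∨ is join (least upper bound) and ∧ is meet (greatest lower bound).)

{a} ∧ {c} = ∅
{f,g} ∧ ∅ = ∅
{c} ∨ {a,f,g} = {a,c,f,g}
{a,c,f,g} ∧ {a,f} = {a,f}
∅ ∨ {a,f} = {a,f}

{a,f}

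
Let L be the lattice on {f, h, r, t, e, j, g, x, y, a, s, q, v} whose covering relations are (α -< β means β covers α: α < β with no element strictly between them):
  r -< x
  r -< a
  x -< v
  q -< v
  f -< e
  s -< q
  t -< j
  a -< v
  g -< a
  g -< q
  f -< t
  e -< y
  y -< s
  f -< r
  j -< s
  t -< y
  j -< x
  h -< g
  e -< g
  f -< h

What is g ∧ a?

Common lower bounds of {g, a}: e, f, g, h.
The greatest among these is g.

g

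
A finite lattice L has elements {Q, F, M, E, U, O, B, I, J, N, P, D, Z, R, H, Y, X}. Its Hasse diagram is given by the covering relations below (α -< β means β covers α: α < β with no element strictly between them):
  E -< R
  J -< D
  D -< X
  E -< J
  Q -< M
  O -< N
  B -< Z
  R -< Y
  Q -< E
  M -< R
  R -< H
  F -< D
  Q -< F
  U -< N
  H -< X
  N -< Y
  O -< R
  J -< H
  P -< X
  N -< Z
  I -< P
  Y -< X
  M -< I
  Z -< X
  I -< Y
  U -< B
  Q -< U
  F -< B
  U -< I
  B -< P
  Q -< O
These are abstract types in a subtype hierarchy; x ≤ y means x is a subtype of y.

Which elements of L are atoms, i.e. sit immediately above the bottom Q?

E, F, M, O, U

The atoms are exactly the elements that cover Q: E, F, M, O, U.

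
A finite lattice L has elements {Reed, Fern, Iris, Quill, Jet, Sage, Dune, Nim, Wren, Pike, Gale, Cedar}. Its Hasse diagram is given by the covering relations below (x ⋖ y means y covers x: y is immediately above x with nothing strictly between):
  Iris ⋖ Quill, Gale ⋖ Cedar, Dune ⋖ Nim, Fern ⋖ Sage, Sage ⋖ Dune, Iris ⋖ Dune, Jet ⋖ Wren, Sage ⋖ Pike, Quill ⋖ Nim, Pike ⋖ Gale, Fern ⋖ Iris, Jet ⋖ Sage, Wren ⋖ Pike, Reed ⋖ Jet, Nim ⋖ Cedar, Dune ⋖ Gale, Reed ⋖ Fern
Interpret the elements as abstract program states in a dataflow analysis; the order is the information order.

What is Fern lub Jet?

Common upper bounds of {Fern, Jet}: Cedar, Dune, Gale, Nim, Pike, Sage.
The least among these is Sage.

Sage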